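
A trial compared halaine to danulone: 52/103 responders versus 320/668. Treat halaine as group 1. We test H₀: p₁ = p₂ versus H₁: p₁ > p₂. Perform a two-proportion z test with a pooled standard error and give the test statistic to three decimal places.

p̂₁ = 52/103 ≈ 0.50485, p̂₂ = 320/668 ≈ 0.47904.
Pooled p̂ = (52+320)/(103+668) = 372/771 = 0.48249.
SE = √(0.249693 × 0.0112057) = 0.05290.
z = (0.50485 − 0.47904)/0.05290 = 0.02581/0.05290 = 0.488.
p-value = P(Z > 0.488) ≈ 0.3128.

z = 0.488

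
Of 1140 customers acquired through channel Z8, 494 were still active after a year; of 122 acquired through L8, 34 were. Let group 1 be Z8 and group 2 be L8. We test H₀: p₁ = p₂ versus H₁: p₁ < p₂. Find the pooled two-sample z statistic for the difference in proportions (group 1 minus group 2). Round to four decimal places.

z = 3.2910

p̂₁ = 494/1140 = 0.433333, p̂₂ = 34/122 = 0.278689.
Pooled p̂ = (494+34)/(1140+122) = 528/1262 = 0.418384.
SE = √(0.243339 × 0.00907391) = 0.046990.
z = (0.433333 − 0.278689)/0.046990 = 0.154644/0.046990 = 3.2910.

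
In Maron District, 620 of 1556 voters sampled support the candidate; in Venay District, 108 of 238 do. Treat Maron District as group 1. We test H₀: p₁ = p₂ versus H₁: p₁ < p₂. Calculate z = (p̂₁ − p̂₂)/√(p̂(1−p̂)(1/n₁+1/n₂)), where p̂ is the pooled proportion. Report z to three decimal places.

z = -1.619

p̂₁ = 620/1556 = 0.398458, p̂₂ = 108/238 = 0.453782.
Pooled p̂ = (620+108)/(1556+238) = 728/1794 = 0.405797.
SE = √(p̂(1−p̂)(1/n₁+1/n₂)) = √(0.405797·0.594203·0.00484435) = √(0.0011681) = 0.034177.
z = (0.398458 − 0.453782)/0.034177 = -0.055324/0.034177 = -1.619.
p-value = P(Z < -1.619) ≈ 0.0528.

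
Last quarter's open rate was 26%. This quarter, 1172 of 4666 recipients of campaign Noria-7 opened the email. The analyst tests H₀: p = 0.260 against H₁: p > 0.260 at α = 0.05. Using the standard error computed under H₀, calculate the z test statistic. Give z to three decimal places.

p̂ = 1172/4666 = 0.25118.
Standard error under H₀: √(0.26×0.74/4666) = 0.00642.
z = (0.25118 − 0.26)/0.00642 = -0.00882/0.00642 = -1.374.
p-value = P(Z > -1.374) ≈ 0.9152; since p > α = 0.05, fail to reject H₀.

z = -1.374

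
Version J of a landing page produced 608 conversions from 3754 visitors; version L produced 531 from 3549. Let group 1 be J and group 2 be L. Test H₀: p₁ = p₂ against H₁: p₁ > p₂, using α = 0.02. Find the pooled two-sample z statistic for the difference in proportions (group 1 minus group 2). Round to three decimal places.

z = 1.453

p̂₁ = 608/3754 = 0.16196, p̂₂ = 531/3549 = 0.14962.
Pooled p̂ = (608+531)/(3754+3549) = 1139/7303 = 0.15596.
SE = √(p̂(1−p̂)(1/n₁+1/n₂)) = √(0.15596·0.84404·0.000548152) = √(7.2158e-05) = 0.00849.
z = (0.16196 − 0.14962)/0.00849 = 0.01234/0.00849 = 1.453.
p-value = P(Z > 1.453) ≈ 0.0731, so at α = 0.02 we fail to reject H₀.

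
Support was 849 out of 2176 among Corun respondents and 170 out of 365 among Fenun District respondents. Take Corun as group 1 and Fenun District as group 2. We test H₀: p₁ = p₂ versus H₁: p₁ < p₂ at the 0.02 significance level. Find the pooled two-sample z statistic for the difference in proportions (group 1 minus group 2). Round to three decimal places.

z = -2.727

p̂₁ = 849/2176 = 0.39017, p̂₂ = 170/365 = 0.46575.
Pooled p̂ = (849+170)/(2176+365) = 1019/2541 = 0.40102.
SE = √(p̂(1−p̂)(1/n₁+1/n₂)) = √(0.40102·0.59898·0.00319928) = √(0.00076848) = 0.02772.
z = (0.39017 − 0.46575)/0.02772 = -0.07558/0.02772 = -2.727.
p-value = P(Z < -2.727) ≈ 0.0032. With α = 0.02, reject H₀.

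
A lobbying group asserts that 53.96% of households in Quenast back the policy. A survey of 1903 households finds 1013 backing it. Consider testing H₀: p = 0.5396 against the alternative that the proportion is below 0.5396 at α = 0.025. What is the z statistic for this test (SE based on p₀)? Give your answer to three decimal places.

z = -0.637

p̂ = 1013/1903 ≈ 0.53232.
Standard error under H₀: √(0.5396×0.4604/1903) = 0.01143.
z = (0.53232 − 0.5396)/0.01143 = -0.00728/0.01143 = -0.637.
p-value = P(Z < -0.637) ≈ 0.2619. With α = 0.025, fail to reject H₀.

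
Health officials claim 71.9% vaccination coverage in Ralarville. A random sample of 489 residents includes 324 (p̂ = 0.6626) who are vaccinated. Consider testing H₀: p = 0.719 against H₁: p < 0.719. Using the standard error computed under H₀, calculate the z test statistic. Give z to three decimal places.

p̂ = 324/489 ≈ 0.662577.
Under H₀, SE = √(0.719·0.281/489) = √(0.000413168) = 0.020327.
z = (0.662577 − 0.719)/0.020327 = -0.056423/0.020327 = -2.776.
p-value = P(Z < -2.776) ≈ 0.0028.

z = -2.776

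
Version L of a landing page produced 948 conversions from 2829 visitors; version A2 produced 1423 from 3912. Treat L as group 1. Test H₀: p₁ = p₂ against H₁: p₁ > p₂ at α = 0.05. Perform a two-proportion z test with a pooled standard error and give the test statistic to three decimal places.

z = -2.431

p̂₁ = 948/2829 ≈ 0.335101, p̂₂ = 1423/3912 ≈ 0.363753.
Pooled p̂ = (948+1423)/(2829+3912) = 2371/6741 = 0.351728.
SE = √(p̂(1−p̂)(1/n₁+1/n₂)) = √(0.351728·0.648272·0.000609106) = √(0.000138885) = 0.011785.
z = (0.335101 − 0.363753)/0.011785 = -0.028652/0.011785 = -2.431.
p-value = P(Z > -2.431) ≈ 0.9925; since p > α = 0.05, fail to reject H₀.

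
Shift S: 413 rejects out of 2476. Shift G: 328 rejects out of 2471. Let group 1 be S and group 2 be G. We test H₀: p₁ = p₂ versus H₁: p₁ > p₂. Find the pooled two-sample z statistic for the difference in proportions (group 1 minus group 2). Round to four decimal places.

p̂₁ = 413/2476 ≈ 0.1668013, p̂₂ = 328/2471 ≈ 0.1327398.
Pooled p̂ = (413+328)/(2476+2471) = 741/4947 = 0.1497878.
SE = √(p̂(1−p̂)(1/n₁+1/n₂)) = √(0.1497878·0.8502122·0.000808572) = √(0.000102973) = 0.0101475.
z = (0.1668013 − 0.1327398)/0.0101475 = 0.0340615/0.0101475 = 3.3566.

z = 3.3566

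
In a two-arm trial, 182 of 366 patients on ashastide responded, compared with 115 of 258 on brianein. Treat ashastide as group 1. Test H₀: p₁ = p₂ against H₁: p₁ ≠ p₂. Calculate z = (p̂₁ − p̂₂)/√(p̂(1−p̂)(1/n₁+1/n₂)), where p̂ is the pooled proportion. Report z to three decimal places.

p̂₁ = 182/366 ≈ 0.49727, p̂₂ = 115/258 ≈ 0.44574.
Pooled p̂ = (182+115)/(366+258) = 297/624 = 0.47596.
SE = √(p̂(1−p̂)(1/n₁+1/n₂)) = √(0.47596·0.52404·0.00660821) = √(0.00164823) = 0.04060.
z = (0.49727 − 0.44574)/0.04060 = 0.05153/0.04060 = 1.269.
p-value = 2·P(Z > 1.269) ≈ 0.2043.

z = 1.269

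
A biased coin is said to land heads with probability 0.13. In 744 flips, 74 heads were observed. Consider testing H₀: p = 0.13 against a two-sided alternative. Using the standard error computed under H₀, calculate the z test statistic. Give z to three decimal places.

p̂ = 74/744 = 0.09946.
Standard error under H₀: √(0.13×0.87/744) = 0.01233.
z = (0.09946 − 0.13)/0.01233 = -0.03054/0.01233 = -2.477.
Two-sided p-value ≈ 2·Φ(−2.477) = 0.0133.

z = -2.477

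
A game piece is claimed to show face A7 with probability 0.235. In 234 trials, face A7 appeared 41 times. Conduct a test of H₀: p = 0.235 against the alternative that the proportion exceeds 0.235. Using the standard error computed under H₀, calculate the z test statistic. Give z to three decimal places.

p̂ = 41/234 = 0.17521.
Standard error under H₀: √(0.235×0.765/234) = 0.02772.
z = (0.17521 − 0.235)/0.02772 = -0.05979/0.02772 = -2.157.
p-value = P(Z > -2.157) ≈ 0.9845.

z = -2.157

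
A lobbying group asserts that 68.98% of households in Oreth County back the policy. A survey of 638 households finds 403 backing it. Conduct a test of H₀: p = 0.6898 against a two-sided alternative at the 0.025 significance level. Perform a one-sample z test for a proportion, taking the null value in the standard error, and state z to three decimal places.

p̂ = 403/638 = 0.63166.
Standard error under H₀: √(0.6898×0.3102/638) = 0.01831.
z = (0.63166 − 0.6898)/0.01831 = -0.05814/0.01831 = -3.175.
p-value = 2·P(Z > 3.175) ≈ 0.0015. With α = 0.025, reject H₀.

z = -3.175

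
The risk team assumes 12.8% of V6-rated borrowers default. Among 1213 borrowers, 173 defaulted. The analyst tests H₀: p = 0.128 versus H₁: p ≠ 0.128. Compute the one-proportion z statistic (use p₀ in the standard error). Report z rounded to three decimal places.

p̂ = 173/1213 ≈ 0.142622.
Under H₀, SE = √(0.128·0.872/1213) = √(9.20165e-05) = 0.009593.
z = (0.142622 − 0.128)/0.009593 = 0.014622/0.009593 = 1.524.
p-value = 2·P(Z > 1.524) ≈ 0.1274.

z = 1.524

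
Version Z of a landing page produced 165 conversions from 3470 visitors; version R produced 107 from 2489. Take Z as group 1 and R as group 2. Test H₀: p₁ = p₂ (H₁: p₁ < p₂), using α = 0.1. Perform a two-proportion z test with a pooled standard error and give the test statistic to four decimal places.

p̂₁ = 165/3470 = 0.047550, p̂₂ = 107/2489 = 0.042989.
Pooled p̂ = (165+107)/(3470+2489) = 272/5959 = 0.045645.
SE = √(p̂(1−p̂)(1/n₁+1/n₂)) = √(0.045645·0.954355·0.000689952) = √(3.00555e-05) = 0.005482.
z = (0.047550 − 0.042989)/0.005482 = 0.004561/0.005482 = 0.8320.
p-value = P(Z < 0.832) ≈ 0.7973, so at α = 0.1 we fail to reject H₀.

z = 0.8320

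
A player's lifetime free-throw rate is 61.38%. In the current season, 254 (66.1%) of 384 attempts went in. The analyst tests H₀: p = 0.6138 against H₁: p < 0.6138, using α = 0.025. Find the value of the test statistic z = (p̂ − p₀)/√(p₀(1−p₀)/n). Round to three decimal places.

z = 1.918

p̂ = 254/384 = 0.66146.
SE = √(p₀(1−p₀)/n) = √(0.23705/384) = 0.02485.
z = (0.66146 − 0.6138)/0.02485 = 0.04766/0.02485 = 1.918.
p-value = P(Z < 1.918) ≈ 0.9725; since p > α = 0.025, fail to reject H₀.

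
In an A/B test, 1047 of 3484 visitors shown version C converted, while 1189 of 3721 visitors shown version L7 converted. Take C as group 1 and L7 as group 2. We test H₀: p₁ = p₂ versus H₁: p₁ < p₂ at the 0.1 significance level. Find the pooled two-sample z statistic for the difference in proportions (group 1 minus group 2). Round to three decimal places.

z = -1.744

p̂₁ = 1047/3484 = 0.300517, p̂₂ = 1189/3721 = 0.319538.
Pooled p̂ = (1047+1189)/(3484+3721) = 2236/7205 = 0.310340.
SE = √(0.214029 × 0.000555771) = 0.010906.
z = (0.300517 − 0.319538)/0.010906 = -0.019021/0.010906 = -1.744.
p-value = P(Z < -1.744) ≈ 0.0406; since p < α = 0.1, reject H₀.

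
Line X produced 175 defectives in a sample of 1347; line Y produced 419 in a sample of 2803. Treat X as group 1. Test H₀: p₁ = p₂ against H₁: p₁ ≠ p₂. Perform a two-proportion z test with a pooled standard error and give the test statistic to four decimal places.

z = -1.6850

p̂₁ = 175/1347 ≈ 0.129918, p̂₂ = 419/2803 ≈ 0.149483.
Pooled p̂ = (175+419)/(1347+2803) = 594/4150 = 0.143133.
SE = √(p̂(1−p̂)(1/n₁+1/n₂)) = √(0.143133·0.856867·0.00109915) = √(0.000134806) = 0.011611.
z = (0.129918 − 0.149483)/0.011611 = -0.019565/0.011611 = -1.6850.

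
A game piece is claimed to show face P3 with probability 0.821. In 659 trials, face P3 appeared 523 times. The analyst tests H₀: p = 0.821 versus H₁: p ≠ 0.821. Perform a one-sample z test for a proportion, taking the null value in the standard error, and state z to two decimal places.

z = -1.83

p̂ = 523/659 = 0.79363.
Standard error under H₀: √(0.821×0.179/659) = 0.01493.
z = (0.79363 − 0.821)/0.01493 = -0.02737/0.01493 = -1.83.
Two-sided p-value ≈ 2·Φ(−1.833) = 0.0668.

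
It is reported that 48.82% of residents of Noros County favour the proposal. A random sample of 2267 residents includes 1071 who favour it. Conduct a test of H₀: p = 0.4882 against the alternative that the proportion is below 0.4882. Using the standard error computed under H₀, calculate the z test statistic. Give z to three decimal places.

p̂ = 1071/2267 = 0.47243.
Standard error under H₀: √(0.4882×0.5118/2267) = 0.01050.
z = (0.47243 − 0.4882)/0.01050 = -0.01577/0.01050 = -1.502.
p-value = P(Z < -1.502) ≈ 0.0665.

z = -1.502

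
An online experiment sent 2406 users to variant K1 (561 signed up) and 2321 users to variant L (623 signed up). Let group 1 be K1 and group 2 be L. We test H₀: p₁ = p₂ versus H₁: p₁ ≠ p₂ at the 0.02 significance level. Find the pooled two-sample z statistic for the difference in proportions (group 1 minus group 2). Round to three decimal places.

p̂₁ = 561/2406 = 0.233167, p̂₂ = 623/2321 = 0.268419.
Pooled p̂ = (561+623)/(2406+2321) = 1184/4727 = 0.250476.
SE = √(p̂(1−p̂)(1/n₁+1/n₂)) = √(0.250476·0.749524·0.000846476) = √(0.000158916) = 0.012606.
z = (0.233167 − 0.268419)/0.012606 = -0.035252/0.012606 = -2.796.
p-value = 2·P(Z > 2.796) ≈ 0.0052; since p < α = 0.02, reject H₀.

z = -2.796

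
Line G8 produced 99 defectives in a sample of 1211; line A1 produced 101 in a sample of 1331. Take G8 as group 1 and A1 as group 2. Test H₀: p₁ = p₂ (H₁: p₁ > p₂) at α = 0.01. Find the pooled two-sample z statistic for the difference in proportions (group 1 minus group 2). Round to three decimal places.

z = 0.549

p̂₁ = 99/1211 ≈ 0.08175, p̂₂ = 101/1331 ≈ 0.07588.
Pooled p̂ = (99+101)/(1211+1331) = 200/2542 = 0.07868.
SE = √(p̂(1−p̂)(1/n₁+1/n₂)) = √(0.07868·0.92132·0.00157708) = √(0.000114319) = 0.01069.
z = (0.08175 − 0.07588)/0.01069 = 0.00587/0.01069 = 0.549.
p-value = P(Z > 0.549) ≈ 0.2916, so at α = 0.01 we fail to reject H₀.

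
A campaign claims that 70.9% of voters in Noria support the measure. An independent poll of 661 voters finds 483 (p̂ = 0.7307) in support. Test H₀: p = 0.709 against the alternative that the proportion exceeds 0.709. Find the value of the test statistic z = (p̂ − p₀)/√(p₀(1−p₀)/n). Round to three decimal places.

z = 1.229

p̂ = 483/661 ≈ 0.73071.
Under H₀, SE = √(0.709·0.291/661) = √(0.000312132) = 0.01767.
z = (0.73071 − 0.709)/0.01767 = 0.02171/0.01767 = 1.229.
p-value = P(Z > 1.229) ≈ 0.1096.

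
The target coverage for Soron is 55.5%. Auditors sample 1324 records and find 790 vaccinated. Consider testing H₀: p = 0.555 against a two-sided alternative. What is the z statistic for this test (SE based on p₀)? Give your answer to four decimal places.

z = 3.0515

p̂ = 790/1324 ≈ 0.596677.
SE = √(p₀(1−p₀)/n) = √(0.24698/1324) = 0.013658.
z = (0.596677 − 0.555)/0.013658 = 0.041677/0.013658 = 3.0515.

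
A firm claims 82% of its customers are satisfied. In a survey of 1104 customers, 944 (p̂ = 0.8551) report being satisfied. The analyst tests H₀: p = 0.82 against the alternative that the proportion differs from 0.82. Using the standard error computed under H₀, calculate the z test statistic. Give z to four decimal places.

p̂ = 944/1104 ≈ 0.8550725.
Standard error under H₀: √(0.82×0.18/1104) = 0.0115627.
z = (0.8550725 − 0.82)/0.0115627 = 0.0350725/0.0115627 = 3.0332.

z = 3.0332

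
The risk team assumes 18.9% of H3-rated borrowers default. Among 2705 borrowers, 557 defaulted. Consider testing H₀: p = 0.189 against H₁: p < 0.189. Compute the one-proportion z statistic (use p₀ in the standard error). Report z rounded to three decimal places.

p̂ = 557/2705 ≈ 0.205915.
Standard error under H₀: √(0.189×0.811/2705) = 0.007528.
z = (0.205915 − 0.189)/0.007528 = 0.016915/0.007528 = 2.247.
p-value = P(Z < 2.247) ≈ 0.9877.

z = 2.247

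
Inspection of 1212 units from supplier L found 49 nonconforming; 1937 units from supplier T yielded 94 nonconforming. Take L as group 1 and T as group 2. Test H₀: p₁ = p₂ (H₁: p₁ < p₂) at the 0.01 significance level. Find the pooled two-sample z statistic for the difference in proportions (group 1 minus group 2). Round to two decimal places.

p̂₁ = 49/1212 ≈ 0.04043, p̂₂ = 94/1937 ≈ 0.04853.
Pooled p̂ = (49+94)/(1212+1937) = 143/3149 = 0.04541.
SE = √(0.0433491 × 0.00134134) = 0.00763.
z = (0.04043 − 0.04853)/0.00763 = -0.00810/0.00763 = -1.06.
p-value = P(Z < -1.062) ≈ 0.1441, so at α = 0.01 we fail to reject H₀.

z = -1.06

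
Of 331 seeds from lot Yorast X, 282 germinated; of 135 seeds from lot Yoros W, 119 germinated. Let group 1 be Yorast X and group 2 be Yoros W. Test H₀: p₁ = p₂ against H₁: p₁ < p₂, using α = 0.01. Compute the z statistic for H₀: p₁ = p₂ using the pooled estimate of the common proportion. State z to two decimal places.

z = -0.83

p̂₁ = 282/331 = 0.8520, p̂₂ = 119/135 = 0.8815.
Pooled p̂ = (282+119)/(331+135) = 401/466 = 0.8605.
SE = √(0.120029 × 0.0104286) = 0.0354.
z = (0.8520 − 0.8815)/0.0354 = -0.0295/0.0354 = -0.83.
p-value = P(Z < -0.834) ≈ 0.2021, so at α = 0.01 we fail to reject H₀.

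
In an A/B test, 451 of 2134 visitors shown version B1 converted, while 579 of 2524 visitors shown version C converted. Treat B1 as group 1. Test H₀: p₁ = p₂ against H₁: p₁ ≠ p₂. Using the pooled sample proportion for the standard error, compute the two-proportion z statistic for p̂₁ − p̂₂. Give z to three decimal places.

p̂₁ = 451/2134 ≈ 0.21134, p̂₂ = 579/2524 ≈ 0.22940.
Pooled p̂ = (451+579)/(2134+2524) = 1030/4658 = 0.22112.
SE = √(p̂(1−p̂)(1/n₁+1/n₂)) = √(0.22112·0.77888·0.0008648) = √(0.000148943) = 0.01220.
z = (0.21134 − 0.22940)/0.01220 = -0.01806/0.01220 = -1.480.

z = -1.480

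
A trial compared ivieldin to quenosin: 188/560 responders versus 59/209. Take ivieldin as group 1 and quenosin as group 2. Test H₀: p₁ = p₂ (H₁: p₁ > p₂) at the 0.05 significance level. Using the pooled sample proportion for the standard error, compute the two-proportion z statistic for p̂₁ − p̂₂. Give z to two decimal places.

p̂₁ = 188/560 = 0.3357, p̂₂ = 59/209 = 0.2823.
Pooled p̂ = (188+59)/(560+209) = 247/769 = 0.3212.
SE = √(p̂(1−p̂)(1/n₁+1/n₂)) = √(0.3212·0.6788·0.0065704) = √(0.00143254) = 0.0378.
z = (0.3357 − 0.2823)/0.0378 = 0.0534/0.0378 = 1.41.
p-value = P(Z > 1.411) ≈ 0.0791; since p > α = 0.05, fail to reject H₀.

z = 1.41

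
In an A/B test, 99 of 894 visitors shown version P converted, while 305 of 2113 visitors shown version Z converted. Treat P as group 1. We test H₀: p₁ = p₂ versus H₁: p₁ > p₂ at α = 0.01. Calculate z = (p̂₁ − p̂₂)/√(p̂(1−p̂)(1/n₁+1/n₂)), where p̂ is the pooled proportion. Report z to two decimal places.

z = -2.47

p̂₁ = 99/894 ≈ 0.1107, p̂₂ = 305/2113 ≈ 0.1443.
Pooled p̂ = (99+305)/(894+2113) = 404/3007 = 0.1344.
SE = √(p̂(1−p̂)(1/n₁+1/n₂)) = √(0.1344·0.8656·0.00159183) = √(0.000185134) = 0.0136.
z = (0.1107 − 0.1443)/0.0136 = -0.0336/0.0136 = -2.47.
p-value = P(Z > -2.470) ≈ 0.9932. With α = 0.01, fail to reject H₀.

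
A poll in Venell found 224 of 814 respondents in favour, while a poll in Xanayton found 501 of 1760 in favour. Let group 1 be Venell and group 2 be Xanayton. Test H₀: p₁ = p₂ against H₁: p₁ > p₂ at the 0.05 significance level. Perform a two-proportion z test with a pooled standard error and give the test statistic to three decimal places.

p̂₁ = 224/814 ≈ 0.27518, p̂₂ = 501/1760 ≈ 0.28466.
Pooled p̂ = (224+501)/(814+1760) = 725/2574 = 0.28166.
SE = √(0.202329 × 0.00179668) = 0.01907.
z = (0.27518 − 0.28466)/0.01907 = -0.00948/0.01907 = -0.497.
p-value = P(Z > -0.497) ≈ 0.6904; since p > α = 0.05, fail to reject H₀.

z = -0.497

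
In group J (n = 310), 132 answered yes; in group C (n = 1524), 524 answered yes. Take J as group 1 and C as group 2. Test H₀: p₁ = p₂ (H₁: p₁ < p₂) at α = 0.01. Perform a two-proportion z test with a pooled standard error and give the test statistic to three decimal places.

z = 2.745

p̂₁ = 132/310 = 0.42581, p̂₂ = 524/1524 = 0.34383.
Pooled p̂ = (132+524)/(310+1524) = 656/1834 = 0.35769.
SE = √(0.229747 × 0.00388197) = 0.02986.
z = (0.42581 − 0.34383)/0.02986 = 0.08198/0.02986 = 2.745.
p-value = P(Z < 2.745) ≈ 0.9970, so at α = 0.01 we fail to reject H₀.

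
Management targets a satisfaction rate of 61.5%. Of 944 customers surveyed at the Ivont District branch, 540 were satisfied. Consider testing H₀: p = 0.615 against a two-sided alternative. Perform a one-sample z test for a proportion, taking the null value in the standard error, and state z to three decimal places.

p̂ = 540/944 = 0.57203.
SE = √(p₀(1−p₀)/n) = √(0.23678/944) = 0.01584.
z = (0.57203 − 0.615)/0.01584 = -0.04297/0.01584 = -2.713.

z = -2.713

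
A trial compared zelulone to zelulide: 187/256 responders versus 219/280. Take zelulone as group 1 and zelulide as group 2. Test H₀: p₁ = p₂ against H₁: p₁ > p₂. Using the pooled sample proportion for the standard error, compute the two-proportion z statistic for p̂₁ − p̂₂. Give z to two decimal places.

z = -1.39

p̂₁ = 187/256 ≈ 0.7305, p̂₂ = 219/280 ≈ 0.7821.
Pooled p̂ = (187+219)/(256+280) = 406/536 = 0.7575.
SE = √(0.183713 × 0.00747768) = 0.0371.
z = (0.7305 − 0.7821)/0.0371 = -0.0516/0.0371 = -1.39.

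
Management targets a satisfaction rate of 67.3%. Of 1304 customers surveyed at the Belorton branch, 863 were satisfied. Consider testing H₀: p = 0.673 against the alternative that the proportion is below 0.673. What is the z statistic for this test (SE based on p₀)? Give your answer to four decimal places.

p̂ = 863/1304 = 0.661810.
Under H₀, SE = √(0.673·0.327/1304) = √(0.000168766) = 0.012991.
z = (0.661810 − 0.673)/0.012991 = -0.011190/0.012991 = -0.8614.

z = -0.8614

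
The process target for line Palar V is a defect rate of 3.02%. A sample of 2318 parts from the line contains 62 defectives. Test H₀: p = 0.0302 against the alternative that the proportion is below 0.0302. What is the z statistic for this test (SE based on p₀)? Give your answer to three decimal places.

p̂ = 62/2318 = 0.026747.
SE = √(p₀(1−p₀)/n) = √(0.029288/2318) = 0.003555.
z = (0.026747 − 0.0302)/0.003555 = -0.003453/0.003555 = -0.971.
p-value = P(Z < -0.971) ≈ 0.1657.

z = -0.971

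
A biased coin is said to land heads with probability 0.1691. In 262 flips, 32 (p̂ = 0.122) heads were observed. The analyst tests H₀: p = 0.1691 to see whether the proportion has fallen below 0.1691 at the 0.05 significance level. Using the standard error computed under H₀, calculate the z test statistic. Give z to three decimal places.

z = -2.028

p̂ = 32/262 ≈ 0.12214.
SE = √(p₀(1−p₀)/n) = √(0.14051/262) = 0.02316.
z = (0.12214 − 0.1691)/0.02316 = -0.04696/0.02316 = -2.028.
p-value = P(Z < -2.028) ≈ 0.0213. With α = 0.05, reject H₀.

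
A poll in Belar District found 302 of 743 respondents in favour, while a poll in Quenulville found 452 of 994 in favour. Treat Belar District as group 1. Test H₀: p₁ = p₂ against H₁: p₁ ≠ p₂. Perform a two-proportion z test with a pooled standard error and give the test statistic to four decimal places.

p̂₁ = 302/743 ≈ 0.406460, p̂₂ = 452/994 ≈ 0.454728.
Pooled p̂ = (302+452)/(743+994) = 754/1737 = 0.434082.
SE = √(p̂(1−p̂)(1/n₁+1/n₂)) = √(0.434082·0.565918·0.00235193) = √(0.000577763) = 0.024037.
z = (0.406460 − 0.454728)/0.024037 = -0.048268/0.024037 = -2.0081.

z = -2.0081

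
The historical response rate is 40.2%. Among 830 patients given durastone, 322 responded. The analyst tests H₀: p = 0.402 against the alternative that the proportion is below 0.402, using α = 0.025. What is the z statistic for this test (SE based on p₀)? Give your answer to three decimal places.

p̂ = 322/830 ≈ 0.38795.
Under H₀, SE = √(0.402·0.598/830) = √(0.000289634) = 0.01702.
z = (0.38795 − 0.402)/0.01702 = -0.01405/0.01702 = -0.825.
p-value = P(Z < -0.825) ≈ 0.2046; since p > α = 0.025, fail to reject H₀.

z = -0.825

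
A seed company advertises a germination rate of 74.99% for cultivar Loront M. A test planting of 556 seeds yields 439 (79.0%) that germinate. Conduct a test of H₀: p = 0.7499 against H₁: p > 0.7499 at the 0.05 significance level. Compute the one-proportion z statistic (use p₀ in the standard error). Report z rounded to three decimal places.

z = 2.160

p̂ = 439/556 ≈ 0.789568.
SE = √(p₀(1−p₀)/n) = √(0.18755/556) = 0.018366.
z = (0.789568 − 0.7499)/0.018366 = 0.039668/0.018366 = 2.160.
p-value = P(Z > 2.160) ≈ 0.0154; since p < α = 0.05, reject H₀.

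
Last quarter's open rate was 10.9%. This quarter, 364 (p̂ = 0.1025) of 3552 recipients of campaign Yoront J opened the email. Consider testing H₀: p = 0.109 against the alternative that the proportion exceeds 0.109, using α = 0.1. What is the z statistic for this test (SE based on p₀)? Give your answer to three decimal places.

p̂ = 364/3552 ≈ 0.10248.
SE = √(p₀(1−p₀)/n) = √(0.097119/3552) = 0.00523.
z = (0.10248 − 0.109)/0.00523 = -0.00652/0.00523 = -1.247.
p-value = P(Z > -1.247) ≈ 0.8939, so at α = 0.1 we fail to reject H₀.

z = -1.247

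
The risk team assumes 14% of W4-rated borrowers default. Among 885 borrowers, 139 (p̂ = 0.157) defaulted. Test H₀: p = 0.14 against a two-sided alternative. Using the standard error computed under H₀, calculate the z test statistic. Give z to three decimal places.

p̂ = 139/885 ≈ 0.15706.
SE = √(p₀(1−p₀)/n) = √(0.1204/885) = 0.01166.
z = (0.15706 − 0.14)/0.01166 = 0.01706/0.01166 = 1.463.
p-value = 2·P(Z > 1.463) ≈ 0.1435.

z = 1.463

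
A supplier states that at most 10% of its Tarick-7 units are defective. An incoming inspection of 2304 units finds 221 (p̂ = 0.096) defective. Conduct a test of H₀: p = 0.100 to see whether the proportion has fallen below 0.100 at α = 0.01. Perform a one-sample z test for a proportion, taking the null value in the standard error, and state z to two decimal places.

p̂ = 221/2304 ≈ 0.0959.
SE = √(p₀(1−p₀)/n) = √(0.09/2304) = 0.0063.
z = (0.0959 − 0.1)/0.0063 = -0.0041/0.0063 = -0.65.
p-value = P(Z < -0.653) ≈ 0.2569; since p > α = 0.01, fail to reject H₀.

z = -0.65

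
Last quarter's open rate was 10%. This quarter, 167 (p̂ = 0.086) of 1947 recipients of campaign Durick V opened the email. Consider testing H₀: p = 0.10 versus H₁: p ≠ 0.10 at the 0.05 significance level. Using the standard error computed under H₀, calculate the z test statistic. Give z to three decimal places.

p̂ = 167/1947 = 0.08577.
SE = √(p₀(1−p₀)/n) = √(0.09/1947) = 0.00680.
z = (0.08577 − 0.1)/0.00680 = -0.01423/0.00680 = -2.093.
p-value = 2·P(Z > 2.093) ≈ 0.0364. With α = 0.05, reject H₀.

z = -2.093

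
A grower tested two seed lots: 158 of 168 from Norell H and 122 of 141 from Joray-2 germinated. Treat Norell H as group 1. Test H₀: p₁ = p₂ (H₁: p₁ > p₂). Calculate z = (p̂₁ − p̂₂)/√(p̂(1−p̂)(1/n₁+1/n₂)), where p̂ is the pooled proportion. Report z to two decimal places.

z = 2.26

p̂₁ = 158/168 ≈ 0.9405, p̂₂ = 122/141 ≈ 0.8652.
Pooled p̂ = (158+122)/(168+141) = 280/309 = 0.9061.
SE = √(p̂(1−p̂)(1/n₁+1/n₂)) = √(0.9061·0.0939·0.0130446) = √(0.00110935) = 0.0333.
z = (0.9405 − 0.8652)/0.0333 = 0.0753/0.0333 = 2.26.
p-value = P(Z > 2.259) ≈ 0.0120.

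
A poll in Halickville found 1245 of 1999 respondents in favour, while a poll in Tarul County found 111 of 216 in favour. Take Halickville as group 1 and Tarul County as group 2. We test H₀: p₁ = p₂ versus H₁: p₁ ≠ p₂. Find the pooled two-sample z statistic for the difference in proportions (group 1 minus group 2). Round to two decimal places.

z = 3.12

p̂₁ = 1245/1999 = 0.6228, p̂₂ = 111/216 = 0.5139.
Pooled p̂ = (1245+111)/(1999+216) = 1356/2215 = 0.6122.
SE = √(0.237413 × 0.00512988) = 0.0349.
z = (0.6228 − 0.5139)/0.0349 = 0.1089/0.0349 = 3.12.
Two-sided p-value ≈ 2·Φ(−3.121) = 0.0018.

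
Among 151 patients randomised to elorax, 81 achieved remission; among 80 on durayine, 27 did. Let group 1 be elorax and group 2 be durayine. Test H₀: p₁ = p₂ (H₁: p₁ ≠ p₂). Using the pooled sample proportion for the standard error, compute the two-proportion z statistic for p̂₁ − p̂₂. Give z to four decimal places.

z = 2.8831

p̂₁ = 81/151 ≈ 0.536424, p̂₂ = 27/80 ≈ 0.337500.
Pooled p̂ = (81+27)/(151+80) = 108/231 = 0.467532.
SE = √(0.248946 × 0.0191225) = 0.068996.
z = (0.536424 − 0.337500)/0.068996 = 0.198924/0.068996 = 2.8831.
Two-sided p-value ≈ 2·Φ(−2.883) = 0.0039.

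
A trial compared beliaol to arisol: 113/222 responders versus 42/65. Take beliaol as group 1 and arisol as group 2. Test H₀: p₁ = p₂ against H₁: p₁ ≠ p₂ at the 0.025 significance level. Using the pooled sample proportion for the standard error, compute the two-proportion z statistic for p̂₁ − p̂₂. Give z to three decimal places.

z = -1.951

p̂₁ = 113/222 ≈ 0.50901, p̂₂ = 42/65 ≈ 0.64615.
Pooled p̂ = (113+42)/(222+65) = 155/287 = 0.54007.
SE = √(p̂(1−p̂)(1/n₁+1/n₂)) = √(0.54007·0.45993·0.0198891) = √(0.00494035) = 0.07029.
z = (0.50901 − 0.64615)/0.07029 = -0.13714/0.07029 = -1.951.
p-value = 2·P(Z > 1.951) ≈ 0.0510; since p > α = 0.025, fail to reject H₀.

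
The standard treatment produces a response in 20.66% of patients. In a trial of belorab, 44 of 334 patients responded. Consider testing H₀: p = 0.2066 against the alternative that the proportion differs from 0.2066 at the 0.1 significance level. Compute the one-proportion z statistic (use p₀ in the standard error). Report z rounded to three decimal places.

z = -3.379

p̂ = 44/334 = 0.131737.
Under H₀, SE = √(0.2066·0.7934/334) = √(0.000490768) = 0.022153.
z = (0.131737 − 0.2066)/0.022153 = -0.074863/0.022153 = -3.379.
p-value = 2·P(Z > 3.379) ≈ 0.0007; since p < α = 0.1, reject H₀.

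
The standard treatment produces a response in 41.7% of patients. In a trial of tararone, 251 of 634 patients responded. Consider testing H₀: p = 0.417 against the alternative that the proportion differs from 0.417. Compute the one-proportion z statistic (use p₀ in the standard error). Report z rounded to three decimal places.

z = -1.078

p̂ = 251/634 = 0.39590.
Under H₀, SE = √(0.417·0.583/634) = √(0.000383456) = 0.01958.
z = (0.39590 − 0.417)/0.01958 = -0.02110/0.01958 = -1.078.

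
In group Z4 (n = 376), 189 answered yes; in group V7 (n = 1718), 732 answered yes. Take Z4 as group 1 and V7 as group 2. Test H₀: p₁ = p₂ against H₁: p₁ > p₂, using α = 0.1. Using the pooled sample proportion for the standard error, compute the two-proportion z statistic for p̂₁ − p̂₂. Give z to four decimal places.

z = 2.7099

p̂₁ = 189/376 ≈ 0.5026596, p̂₂ = 732/1718 ≈ 0.4260768.
Pooled p̂ = (189+732)/(376+1718) = 921/2094 = 0.4398281.
SE = √(p̂(1−p̂)(1/n₁+1/n₂)) = √(0.4398281·0.5601719·0.00324165) = √(0.000798675) = 0.0282608.
z = (0.5026596 − 0.4260768)/0.0282608 = 0.0765828/0.0282608 = 2.7099.
p-value = P(Z > 2.710) ≈ 0.0034. With α = 0.1, reject H₀.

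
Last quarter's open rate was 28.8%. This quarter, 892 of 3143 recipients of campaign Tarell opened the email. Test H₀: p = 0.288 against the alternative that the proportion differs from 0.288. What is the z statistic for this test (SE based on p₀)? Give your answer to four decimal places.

p̂ = 892/3143 ≈ 0.2838053.
Standard error under H₀: √(0.288×0.712/3143) = 0.0080773.
z = (0.2838053 − 0.288)/0.0080773 = -0.0041947/0.0080773 = -0.5193.
p-value = 2·P(Z > 0.519) ≈ 0.6035.

z = -0.5193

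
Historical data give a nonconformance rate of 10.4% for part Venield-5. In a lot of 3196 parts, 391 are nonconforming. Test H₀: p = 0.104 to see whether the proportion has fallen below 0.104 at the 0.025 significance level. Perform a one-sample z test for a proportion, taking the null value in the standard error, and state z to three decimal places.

p̂ = 391/3196 ≈ 0.1223404.
SE = √(p₀(1−p₀)/n) = √(0.093184/3196) = 0.0053997.
z = (0.1223404 − 0.104)/0.0053997 = 0.0183404/0.0053997 = 3.397.
p-value = P(Z < 3.397) ≈ 0.9997; since p > α = 0.025, fail to reject H₀.

z = 3.397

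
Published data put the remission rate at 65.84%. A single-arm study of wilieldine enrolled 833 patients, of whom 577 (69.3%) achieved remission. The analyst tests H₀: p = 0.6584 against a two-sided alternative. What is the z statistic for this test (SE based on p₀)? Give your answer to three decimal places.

z = 2.086

p̂ = 577/833 = 0.69268.
Standard error under H₀: √(0.6584×0.3416/833) = 0.01643.
z = (0.69268 − 0.6584)/0.01643 = 0.03428/0.01643 = 2.086.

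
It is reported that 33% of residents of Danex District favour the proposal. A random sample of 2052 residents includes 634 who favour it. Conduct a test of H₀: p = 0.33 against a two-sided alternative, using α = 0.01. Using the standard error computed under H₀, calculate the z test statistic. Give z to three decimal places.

z = -2.026

p̂ = 634/2052 ≈ 0.30897.
Under H₀, SE = √(0.33·0.67/2052) = √(0.000107749) = 0.01038.
z = (0.30897 − 0.33)/0.01038 = -0.02103/0.01038 = -2.026.
Two-sided p-value ≈ 2·Φ(−2.026) = 0.0427. With α = 0.01, fail to reject H₀.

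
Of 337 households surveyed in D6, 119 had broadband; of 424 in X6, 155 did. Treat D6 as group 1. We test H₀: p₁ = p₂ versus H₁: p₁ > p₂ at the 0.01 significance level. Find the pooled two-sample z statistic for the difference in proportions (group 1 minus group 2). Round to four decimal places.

z = -0.3554

p̂₁ = 119/337 = 0.353116, p̂₂ = 155/424 = 0.365566.
Pooled p̂ = (119+155)/(337+424) = 274/761 = 0.360053.
SE = √(0.230415 × 0.00532585) = 0.035031.
z = (0.353116 − 0.365566)/0.035031 = -0.012450/0.035031 = -0.3554.
p-value = P(Z > -0.355) ≈ 0.6389, so at α = 0.01 we fail to reject H₀.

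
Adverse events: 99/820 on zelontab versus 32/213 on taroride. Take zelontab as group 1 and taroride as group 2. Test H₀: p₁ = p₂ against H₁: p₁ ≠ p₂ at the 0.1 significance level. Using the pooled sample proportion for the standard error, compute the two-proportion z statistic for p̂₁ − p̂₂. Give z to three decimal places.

p̂₁ = 99/820 = 0.12073, p̂₂ = 32/213 = 0.15023.
Pooled p̂ = (99+32)/(820+213) = 131/1033 = 0.12682.
SE = √(p̂(1−p̂)(1/n₁+1/n₂)) = √(0.12682·0.87318·0.00591435) = √(0.000654914) = 0.02559.
z = (0.12073 − 0.15023)/0.02559 = -0.02950/0.02559 = -1.153.
p-value = 2·P(Z > 1.153) ≈ 0.2490, so at α = 0.1 we fail to reject H₀.

z = -1.153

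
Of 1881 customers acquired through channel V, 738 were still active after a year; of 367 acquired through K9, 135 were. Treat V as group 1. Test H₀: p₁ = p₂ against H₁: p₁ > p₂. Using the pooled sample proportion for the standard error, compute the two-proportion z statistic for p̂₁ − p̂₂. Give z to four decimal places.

p̂₁ = 738/1881 = 0.392344, p̂₂ = 135/367 = 0.367847.
Pooled p̂ = (738+135)/(1881+367) = 873/2248 = 0.388345.
SE = √(0.237533 × 0.00325643) = 0.027812.
z = (0.392344 − 0.367847)/0.027812 = 0.024497/0.027812 = 0.8808.

z = 0.8808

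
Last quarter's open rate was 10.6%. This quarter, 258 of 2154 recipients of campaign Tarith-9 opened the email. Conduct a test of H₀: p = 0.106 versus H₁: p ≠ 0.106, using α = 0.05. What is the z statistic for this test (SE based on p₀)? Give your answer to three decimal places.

z = 2.077

p̂ = 258/2154 ≈ 0.119777.
SE = √(p₀(1−p₀)/n) = √(0.094764/2154) = 0.006633.
z = (0.119777 − 0.106)/0.006633 = 0.013777/0.006633 = 2.077.
p-value = 2·P(Z > 2.077) ≈ 0.0378. With α = 0.05, reject H₀.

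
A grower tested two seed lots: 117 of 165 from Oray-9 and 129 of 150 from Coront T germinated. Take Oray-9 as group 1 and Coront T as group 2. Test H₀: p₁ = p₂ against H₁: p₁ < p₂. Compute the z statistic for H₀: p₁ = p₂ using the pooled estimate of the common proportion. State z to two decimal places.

z = -3.23

p̂₁ = 117/165 ≈ 0.7091, p̂₂ = 129/150 ≈ 0.8600.
Pooled p̂ = (117+129)/(165+150) = 246/315 = 0.7810.
SE = √(0.171066 × 0.0127273) = 0.0467.
z = (0.7091 − 0.8600)/0.0467 = -0.1509/0.0467 = -3.23.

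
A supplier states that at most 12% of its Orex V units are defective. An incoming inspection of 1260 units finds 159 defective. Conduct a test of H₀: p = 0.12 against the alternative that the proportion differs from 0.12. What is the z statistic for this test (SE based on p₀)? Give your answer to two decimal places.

z = 0.68

p̂ = 159/1260 ≈ 0.12619.
Under H₀, SE = √(0.12·0.88/1260) = √(8.38095e-05) = 0.00915.
z = (0.12619 − 0.12)/0.00915 = 0.00619/0.00915 = 0.68.
p-value = 2·P(Z > 0.676) ≈ 0.4989.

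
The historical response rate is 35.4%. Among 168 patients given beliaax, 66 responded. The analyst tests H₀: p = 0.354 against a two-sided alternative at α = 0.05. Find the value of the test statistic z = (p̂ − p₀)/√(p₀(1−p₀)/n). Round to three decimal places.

z = 1.053

p̂ = 66/168 ≈ 0.39286.
SE = √(p₀(1−p₀)/n) = √(0.22868/168) = 0.03689.
z = (0.39286 − 0.354)/0.03689 = 0.03886/0.03689 = 1.053.
p-value = 2·P(Z > 1.053) ≈ 0.2923. With α = 0.05, fail to reject H₀.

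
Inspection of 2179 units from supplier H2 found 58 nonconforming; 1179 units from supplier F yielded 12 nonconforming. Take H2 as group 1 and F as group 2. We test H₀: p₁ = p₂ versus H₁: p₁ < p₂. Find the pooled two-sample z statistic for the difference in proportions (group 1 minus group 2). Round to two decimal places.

p̂₁ = 58/2179 ≈ 0.02662, p̂₂ = 12/1179 ≈ 0.01018.
Pooled p̂ = (58+12)/(2179+1179) = 70/3358 = 0.02085.
SE = √(p̂(1−p̂)(1/n₁+1/n₂)) = √(0.02085·0.97915·0.0013071) = √(2.66795e-05) = 0.00517.
z = (0.02662 − 0.01018)/0.00517 = 0.01644/0.00517 = 3.18.
p-value = P(Z < 3.183) ≈ 0.9993.

z = 3.18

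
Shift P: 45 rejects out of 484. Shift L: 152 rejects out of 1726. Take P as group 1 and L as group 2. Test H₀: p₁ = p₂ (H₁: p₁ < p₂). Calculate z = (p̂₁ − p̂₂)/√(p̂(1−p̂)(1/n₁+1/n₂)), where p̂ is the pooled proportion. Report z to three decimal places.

p̂₁ = 45/484 = 0.092975, p̂₂ = 152/1726 = 0.088065.
Pooled p̂ = (45+152)/(484+1726) = 197/2210 = 0.089140.
SE = √(p̂(1−p̂)(1/n₁+1/n₂)) = √(0.089140·0.910860·0.00264549) = √(0.000214799) = 0.014656.
z = (0.092975 − 0.088065)/0.014656 = 0.004910/0.014656 = 0.335.

z = 0.335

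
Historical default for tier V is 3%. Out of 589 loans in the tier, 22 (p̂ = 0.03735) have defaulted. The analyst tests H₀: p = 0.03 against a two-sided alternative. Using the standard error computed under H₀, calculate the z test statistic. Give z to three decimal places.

z = 1.046

p̂ = 22/589 ≈ 0.03735.
Under H₀, SE = √(0.03·0.97/589) = √(4.94058e-05) = 0.00703.
z = (0.03735 − 0.03)/0.00703 = 0.00735/0.00703 = 1.046.
Two-sided p-value ≈ 2·Φ(−1.046) = 0.2956.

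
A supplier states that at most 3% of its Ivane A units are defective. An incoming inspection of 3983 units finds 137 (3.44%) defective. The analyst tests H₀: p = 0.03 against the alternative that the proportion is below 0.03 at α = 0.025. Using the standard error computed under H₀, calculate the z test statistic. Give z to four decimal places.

z = 1.6264

p̂ = 137/3983 ≈ 0.0343962.
SE = √(p₀(1−p₀)/n) = √(0.0291/3983) = 0.0027030.
z = (0.0343962 − 0.03)/0.0027030 = 0.0043962/0.0027030 = 1.6264.
p-value = P(Z < 1.626) ≈ 0.9481, so at α = 0.025 we fail to reject H₀.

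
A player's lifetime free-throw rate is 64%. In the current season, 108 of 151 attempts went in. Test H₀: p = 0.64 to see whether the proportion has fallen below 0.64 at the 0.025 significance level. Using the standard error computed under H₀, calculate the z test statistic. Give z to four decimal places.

z = 1.9260

p̂ = 108/151 = 0.715232.
Under H₀, SE = √(0.64·0.36/151) = √(0.00152583) = 0.039062.
z = (0.715232 − 0.64)/0.039062 = 0.075232/0.039062 = 1.9260.
p-value = P(Z < 1.926) ≈ 0.9729, so at α = 0.025 we fail to reject H₀.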